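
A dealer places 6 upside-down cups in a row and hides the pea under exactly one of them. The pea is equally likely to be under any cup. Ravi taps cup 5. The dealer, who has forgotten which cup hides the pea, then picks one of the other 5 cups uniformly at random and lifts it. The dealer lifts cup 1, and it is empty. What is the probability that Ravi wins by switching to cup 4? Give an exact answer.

Condition on the true location of the pea.
If it is under cup 1 (prior 1/6): the dealer opened cup 1, so this case is ruled out; weight (1/6)·0 = 0.
If it is under any of cups 2, 3, 4, 5, and 6 (prior 1/6 each): the dealer picks cup 1 with probability 1/5 regardless, and it is not the prize; weight (1/6)·(1/5) = 1/30 each.
The weights sum to 1/6.
So P(the pea under cup 4 | the dealer opened cup 1) = (1/30) / (1/6) = 1/5.

1/5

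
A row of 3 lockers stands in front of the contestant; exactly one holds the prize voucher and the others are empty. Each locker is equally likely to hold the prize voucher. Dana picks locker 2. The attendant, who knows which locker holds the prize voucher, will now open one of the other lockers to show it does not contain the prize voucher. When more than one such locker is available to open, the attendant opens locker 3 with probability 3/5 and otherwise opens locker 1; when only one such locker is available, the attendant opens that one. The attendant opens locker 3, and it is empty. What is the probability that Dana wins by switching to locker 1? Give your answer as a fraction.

Consider each possible location of the prize voucher in turn.
If it is in locker 1 (prior 1/3): only locker 3 is available, probability 1; weight (1/3)·1 = 1/3.
If it is in locker 2 (prior 1/3): locker 3 is available, opened with probability 3/5; weight (1/3)·(3/5) = 1/5.
If it is in locker 3 (prior 1/3): the attendant opened locker 3, so this case is ruled out; weight (1/3)·0 = 0.
The weights sum to 8/15.
So P(the prize voucher in locker 1 | the attendant opened locker 3) = (1/3) / (8/15) = 5/8.

5/8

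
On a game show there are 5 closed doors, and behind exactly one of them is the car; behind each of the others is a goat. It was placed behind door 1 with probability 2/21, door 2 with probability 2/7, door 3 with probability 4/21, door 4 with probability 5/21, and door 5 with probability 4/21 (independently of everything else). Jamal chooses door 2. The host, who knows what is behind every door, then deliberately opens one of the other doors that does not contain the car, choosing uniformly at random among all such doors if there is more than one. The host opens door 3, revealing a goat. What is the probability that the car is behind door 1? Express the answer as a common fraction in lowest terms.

4/31

Consider each possible location of the car in turn.
If it is behind door 1 (prior 2/21): the host has 3 equally likely choices, so probability 1/3; weight (2/21)·(1/3) = 2/63.
If it is behind door 2 (prior 2/7): the host has 4 equally likely choices, so probability 1/4; weight (2/7)·(1/4) = 1/14.
If it is behind door 3 (prior 4/21): the host opened door 3, so this case is ruled out; weight (4/21)·0 = 0.
If it is behind door 4 (prior 5/21): the host has 3 equally likely choices, so probability 1/3; weight (5/21)·(1/3) = 5/63.
If it is behind door 5 (prior 4/21): the host has 3 equally likely choices, so probability 1/3; weight (4/21)·(1/3) = 4/63.
The weights sum to 31/126.
So P(the car behind door 1 | the host opened door 3) = (2/63) / (31/126) = 4/31.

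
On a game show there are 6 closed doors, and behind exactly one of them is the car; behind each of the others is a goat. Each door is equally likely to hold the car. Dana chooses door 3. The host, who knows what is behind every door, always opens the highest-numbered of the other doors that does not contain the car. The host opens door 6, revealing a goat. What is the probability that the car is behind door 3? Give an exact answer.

Condition on the true location of the car.
If it is behind any of doors 1, 2, 3, 4, and 5 (prior 1/6 each): door 6 is the highest-numbered option available, probability 1; weight (1/6)·1 = 1/6 each.
If it is behind door 6 (prior 1/6): the host opened door 6, so this case is ruled out; weight (1/6)·0 = 0.
The weights sum to 5/6.
So P(the car behind door 3 | the host opened door 6) = (1/6) / (5/6) = 1/5.

1/5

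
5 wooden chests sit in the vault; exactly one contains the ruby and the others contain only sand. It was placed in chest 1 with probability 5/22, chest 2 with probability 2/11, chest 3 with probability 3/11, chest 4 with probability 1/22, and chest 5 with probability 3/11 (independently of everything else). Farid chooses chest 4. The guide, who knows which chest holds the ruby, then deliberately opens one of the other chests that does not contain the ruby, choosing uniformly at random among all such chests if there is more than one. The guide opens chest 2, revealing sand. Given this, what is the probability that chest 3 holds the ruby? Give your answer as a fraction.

24/71

Apply Bayes' rule, conditioning on where the ruby actually is.
If it is in chest 1 (prior 5/22): the guide has 3 equally likely choices, so probability 1/3; weight (5/22)·(1/3) = 5/66.
If it is in chest 2 (prior 2/11): the guide opened chest 2, so this case is ruled out; weight (2/11)·0 = 0.
If it is in either of chests 3 and 5 (prior 3/11 each): the guide has 3 equally likely choices, so probability 1/3; weight (3/11)·(1/3) = 1/11 each.
If it is in chest 4 (prior 1/22): the guide has 4 equally likely choices, so probability 1/4; weight (1/22)·(1/4) = 1/88.
The weights sum to 71/264.
So P(the ruby in chest 3 | the guide opened chest 2) = (1/11) / (71/264) = 24/71.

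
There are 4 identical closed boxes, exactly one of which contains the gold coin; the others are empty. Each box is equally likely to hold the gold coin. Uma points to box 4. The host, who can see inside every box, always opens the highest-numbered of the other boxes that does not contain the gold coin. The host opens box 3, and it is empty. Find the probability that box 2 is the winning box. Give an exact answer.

1/3

Consider each possible location of the gold coin in turn.
If it is in any of boxes 1, 2, and 4 (prior 1/4 each): box 3 is the highest-numbered option available, probability 1; weight (1/4)·1 = 1/4 each.
If it is in box 3 (prior 1/4): the host opened box 3, so this case is ruled out; weight (1/4)·0 = 0.
The weights sum to 3/4.
So P(the gold coin in box 2 | the host opened box 3) = (1/4) / (3/4) = 1/3.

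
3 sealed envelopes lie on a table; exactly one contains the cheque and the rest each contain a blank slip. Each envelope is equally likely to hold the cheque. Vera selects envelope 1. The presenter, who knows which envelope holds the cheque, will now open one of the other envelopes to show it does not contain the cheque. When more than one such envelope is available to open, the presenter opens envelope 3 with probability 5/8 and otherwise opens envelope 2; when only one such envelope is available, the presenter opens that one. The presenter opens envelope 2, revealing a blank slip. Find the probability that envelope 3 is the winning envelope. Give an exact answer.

8/11

Condition on the true location of the cheque.
If it is in envelope 1 (prior 1/3): envelope 3 is available but not opened, probability 3/8; weight (1/3)·(3/8) = 1/8.
If it is in envelope 2 (prior 1/3): the presenter opened envelope 2, so this case is ruled out; weight (1/3)·0 = 0.
If it is in envelope 3 (prior 1/3): only envelope 2 is available, probability 1; weight (1/3)·1 = 1/3.
The weights sum to 11/24.
So P(the cheque in envelope 3 | the presenter opened envelope 2) = (1/3) / (11/24) = 8/11.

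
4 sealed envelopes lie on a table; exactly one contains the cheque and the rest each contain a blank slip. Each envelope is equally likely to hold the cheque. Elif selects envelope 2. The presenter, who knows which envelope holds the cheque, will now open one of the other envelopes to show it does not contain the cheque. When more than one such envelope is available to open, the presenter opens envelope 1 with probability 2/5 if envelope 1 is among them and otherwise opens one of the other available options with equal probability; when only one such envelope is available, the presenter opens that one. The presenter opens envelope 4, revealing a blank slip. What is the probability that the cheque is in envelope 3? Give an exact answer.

3/7

Apply Bayes' rule, conditioning on where the cheque actually is.
If it is in envelope 1 (prior 1/4): envelope 1 holds the prize so is unavailable; the presenter chooses uniformly among the 2 others, probability 1/2; weight (1/4)·(1/2) = 1/8.
If it is in envelope 2 (prior 1/4): envelope 1 is available but not opened; envelope 4 gets probability (1 − 2/5)/2 = 3/10; weight (1/4)·(3/10) = 3/40.
If it is in envelope 3 (prior 1/4): envelope 1 is available but not opened, probability 3/5; weight (1/4)·(3/5) = 3/20.
If it is in envelope 4 (prior 1/4): the presenter opened envelope 4, so this case is ruled out; weight (1/4)·0 = 0.
The weights sum to 7/20.
So P(the cheque in envelope 3 | the presenter opened envelope 4) = (3/20) / (7/20) = 3/7.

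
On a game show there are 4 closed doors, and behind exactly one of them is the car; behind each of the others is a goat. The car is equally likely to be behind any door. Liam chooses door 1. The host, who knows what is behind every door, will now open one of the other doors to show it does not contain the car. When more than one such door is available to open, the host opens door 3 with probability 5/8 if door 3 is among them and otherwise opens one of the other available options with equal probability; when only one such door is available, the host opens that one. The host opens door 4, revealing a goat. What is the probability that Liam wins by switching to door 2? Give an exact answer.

6/17

Consider each possible location of the car in turn.
If it is behind door 1 (prior 1/4): door 3 is available but not opened; door 4 gets probability (1 − 5/8)/2 = 3/16; weight (1/4)·(3/16) = 3/64.
If it is behind door 2 (prior 1/4): door 3 is available but not opened, probability 3/8; weight (1/4)·(3/8) = 3/32.
If it is behind door 3 (prior 1/4): door 3 holds the prize so is unavailable; the host chooses uniformly among the 2 others, probability 1/2; weight (1/4)·(1/2) = 1/8.
If it is behind door 4 (prior 1/4): the host opened door 4, so this case is ruled out; weight (1/4)·0 = 0.
The weights sum to 17/64.
So P(the car behind door 2 | the host opened door 4) = (3/32) / (17/64) = 6/17.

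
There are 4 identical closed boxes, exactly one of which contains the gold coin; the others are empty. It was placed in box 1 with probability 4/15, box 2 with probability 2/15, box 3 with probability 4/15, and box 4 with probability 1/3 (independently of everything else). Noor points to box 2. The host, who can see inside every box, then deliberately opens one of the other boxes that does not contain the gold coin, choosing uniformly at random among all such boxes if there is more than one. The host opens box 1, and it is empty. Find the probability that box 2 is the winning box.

Apply Bayes' rule, conditioning on where the gold coin actually is.
If it is in box 1 (prior 4/15): the host opened box 1, so this case is ruled out; weight (4/15)·0 = 0.
If it is in box 2 (prior 2/15): the host has 3 equally likely choices, so probability 1/3; weight (2/15)·(1/3) = 2/45.
If it is in box 3 (prior 4/15): the host has 2 equally likely choices, so probability 1/2; weight (4/15)·(1/2) = 2/15.
If it is in box 4 (prior 1/3): the host has 2 equally likely choices, so probability 1/2; weight (1/3)·(1/2) = 1/6.
The weights sum to 31/90.
So P(the gold coin in box 2 | the host opened box 1) = (2/45) / (31/90) = 4/31.

4/31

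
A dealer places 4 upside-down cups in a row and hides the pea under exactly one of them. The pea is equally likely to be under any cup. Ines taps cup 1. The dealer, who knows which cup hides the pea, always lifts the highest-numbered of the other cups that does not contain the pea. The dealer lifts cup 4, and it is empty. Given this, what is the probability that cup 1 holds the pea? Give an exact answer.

1/3

Apply Bayes' rule, conditioning on where the pea actually is.
If it is under any of cups 1, 2, and 3 (prior 1/4 each): cup 4 is the highest-numbered option available, probability 1; weight (1/4)·1 = 1/4 each.
If it is under cup 4 (prior 1/4): the dealer opened cup 4, so this case is ruled out; weight (1/4)·0 = 0.
The weights sum to 3/4.
So P(the pea under cup 1 | the dealer opened cup 4) = (1/4) / (3/4) = 1/3.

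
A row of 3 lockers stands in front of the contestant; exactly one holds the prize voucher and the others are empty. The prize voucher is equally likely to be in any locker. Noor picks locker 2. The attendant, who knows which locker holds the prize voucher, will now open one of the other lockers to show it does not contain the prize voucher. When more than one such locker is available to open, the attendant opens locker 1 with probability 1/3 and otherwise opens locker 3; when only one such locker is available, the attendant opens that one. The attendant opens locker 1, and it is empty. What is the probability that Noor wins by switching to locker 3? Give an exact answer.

3/4

Consider each possible location of the prize voucher in turn.
If it is in locker 1 (prior 1/3): the attendant opened locker 1, so this case is ruled out; weight (1/3)·0 = 0.
If it is in locker 2 (prior 1/3): locker 1 is available, opened with probability 1/3; weight (1/3)·(1/3) = 1/9.
If it is in locker 3 (prior 1/3): only locker 1 is available, probability 1; weight (1/3)·1 = 1/3.
The weights sum to 4/9.
So P(the prize voucher in locker 3 | the attendant opened locker 1) = (1/3) / (4/9) = 3/4.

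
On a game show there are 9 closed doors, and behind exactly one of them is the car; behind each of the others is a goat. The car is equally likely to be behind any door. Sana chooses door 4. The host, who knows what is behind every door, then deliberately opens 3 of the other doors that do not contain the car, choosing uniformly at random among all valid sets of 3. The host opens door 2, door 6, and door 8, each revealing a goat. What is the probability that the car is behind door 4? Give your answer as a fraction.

1/9

Condition on the true location of the car.
If it is behind any of doors 1, 3, 5, 7, and 9 (prior 1/9 each): the host has 35 equally likely choices, so probability 1/35; weight (1/9)·(1/35) = 1/315 each.
If it is behind any of doors 2, 6, and 8 (prior 1/9 each): that door was opened and seen not to hold the prize — ruled out; weight (1/9)·0 = 0 each.
If it is behind door 4 (prior 1/9): the host has 56 equally likely choices, so probability 1/56; weight (1/9)·(1/56) = 1/504.
The weights sum to 1/56.
So P(the car behind door 4 | the host opened door 2, door 6, and door 8) = (1/504) / (1/56) = 1/9.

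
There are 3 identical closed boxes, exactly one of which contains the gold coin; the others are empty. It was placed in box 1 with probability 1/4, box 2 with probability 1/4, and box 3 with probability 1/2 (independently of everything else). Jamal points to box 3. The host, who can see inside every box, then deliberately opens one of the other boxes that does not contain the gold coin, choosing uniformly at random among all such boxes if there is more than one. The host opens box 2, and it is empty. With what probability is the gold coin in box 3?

Consider each possible location of the gold coin in turn.
If it is in box 1 (prior 1/4): the host has no choice, probability 1; weight (1/4)·1 = 1/4.
If it is in box 2 (prior 1/4): the host opened box 2, so this case is ruled out; weight (1/4)·0 = 0.
If it is in box 3 (prior 1/2): the host has 2 equally likely choices, so probability 1/2; weight (1/2)·(1/2) = 1/4.
The weights sum to 1/2.
So P(the gold coin in box 3 | the host opened box 2) = (1/4) / (1/2) = 1/2.

1/2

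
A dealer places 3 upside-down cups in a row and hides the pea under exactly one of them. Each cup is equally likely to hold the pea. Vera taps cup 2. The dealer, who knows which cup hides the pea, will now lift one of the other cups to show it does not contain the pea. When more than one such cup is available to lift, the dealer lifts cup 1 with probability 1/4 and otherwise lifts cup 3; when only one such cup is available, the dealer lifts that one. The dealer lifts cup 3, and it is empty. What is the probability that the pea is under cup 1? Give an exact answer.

4/7

Apply Bayes' rule, conditioning on where the pea actually is.
If it is under cup 1 (prior 1/3): only cup 3 is available, probability 1; weight (1/3)·1 = 1/3.
If it is under cup 2 (prior 1/3): cup 1 is available but not opened, probability 3/4; weight (1/3)·(3/4) = 1/4.
If it is under cup 3 (prior 1/3): the dealer opened cup 3, so this case is ruled out; weight (1/3)·0 = 0.
The weights sum to 7/12.
So P(the pea under cup 1 | the dealer opened cup 3) = (1/3) / (7/12) = 4/7.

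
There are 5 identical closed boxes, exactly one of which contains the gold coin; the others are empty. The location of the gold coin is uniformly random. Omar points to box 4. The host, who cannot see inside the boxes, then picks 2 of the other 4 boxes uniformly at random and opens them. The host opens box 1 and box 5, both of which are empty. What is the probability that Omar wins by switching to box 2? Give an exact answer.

1/3

Consider each possible location of the gold coin in turn.
If it is in either of boxes 1 and 5 (prior 1/5 each): that box was opened and seen not to hold the prize — ruled out; weight (1/5)·0 = 0 each.
If it is in any of boxes 2, 3, and 4 (prior 1/5 each): the host picks exactly this set with probability 1/6 regardless, and none is the prize; weight (1/5)·(1/6) = 1/30 each.
The weights sum to 1/10.
So P(the gold coin in box 2 | the host opened box 1 and box 5) = (1/30) / (1/10) = 1/3.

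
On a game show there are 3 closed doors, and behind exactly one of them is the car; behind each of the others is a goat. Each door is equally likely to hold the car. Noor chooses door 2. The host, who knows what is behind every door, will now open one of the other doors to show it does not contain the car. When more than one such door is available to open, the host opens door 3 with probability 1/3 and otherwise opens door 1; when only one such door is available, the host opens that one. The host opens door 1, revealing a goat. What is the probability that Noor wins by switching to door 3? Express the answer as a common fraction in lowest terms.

Consider each possible location of the car in turn.
If it is behind door 1 (prior 1/3): the host opened door 1, so this case is ruled out; weight (1/3)·0 = 0.
If it is behind door 2 (prior 1/3): door 3 is available but not opened, probability 2/3; weight (1/3)·(2/3) = 2/9.
If it is behind door 3 (prior 1/3): only door 1 is available, probability 1; weight (1/3)·1 = 1/3.
The weights sum to 5/9.
So P(the car behind door 3 | the host opened door 1) = (1/3) / (5/9) = 3/5.

3/5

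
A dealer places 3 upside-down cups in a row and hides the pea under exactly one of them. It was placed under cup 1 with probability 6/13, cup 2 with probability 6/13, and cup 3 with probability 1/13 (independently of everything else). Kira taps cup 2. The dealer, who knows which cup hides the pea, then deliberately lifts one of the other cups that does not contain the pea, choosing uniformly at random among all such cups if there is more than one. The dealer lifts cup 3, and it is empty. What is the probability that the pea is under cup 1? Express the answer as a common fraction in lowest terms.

Condition on the true location of the pea.
If it is under cup 1 (prior 6/13): the dealer has no choice, probability 1; weight (6/13)·1 = 6/13.
If it is under cup 2 (prior 6/13): the dealer has 2 equally likely choices, so probability 1/2; weight (6/13)·(1/2) = 3/13.
If it is under cup 3 (prior 1/13): the dealer opened cup 3, so this case is ruled out; weight (1/13)·0 = 0.
The weights sum to 9/13.
So P(the pea under cup 1 | the dealer opened cup 3) = (6/13) / (9/13) = 2/3.

2/3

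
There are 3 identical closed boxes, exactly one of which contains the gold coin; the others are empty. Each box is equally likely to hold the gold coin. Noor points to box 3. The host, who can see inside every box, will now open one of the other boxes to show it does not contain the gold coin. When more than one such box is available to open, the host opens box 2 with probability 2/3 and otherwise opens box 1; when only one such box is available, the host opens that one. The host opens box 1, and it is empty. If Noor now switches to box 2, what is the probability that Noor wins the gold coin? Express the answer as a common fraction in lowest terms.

3/4

Condition on the true location of the gold coin.
If it is in box 1 (prior 1/3): the host opened box 1, so this case is ruled out; weight (1/3)·0 = 0.
If it is in box 2 (prior 1/3): only box 1 is available, probability 1; weight (1/3)·1 = 1/3.
If it is in box 3 (prior 1/3): box 2 is available but not opened, probability 1/3; weight (1/3)·(1/3) = 1/9.
The weights sum to 4/9.
So P(the gold coin in box 2 | the host opened box 1) = (1/3) / (4/9) = 3/4.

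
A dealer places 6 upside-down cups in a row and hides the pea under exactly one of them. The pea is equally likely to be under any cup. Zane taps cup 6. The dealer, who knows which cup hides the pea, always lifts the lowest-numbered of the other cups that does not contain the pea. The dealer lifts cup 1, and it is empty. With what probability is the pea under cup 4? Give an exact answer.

1/5

Condition on the true location of the pea.
If it is under cup 1 (prior 1/6): the dealer opened cup 1, so this case is ruled out; weight (1/6)·0 = 0.
If it is under any of cups 2, 3, 4, 5, and 6 (prior 1/6 each): cup 1 is the lowest-numbered option available, probability 1; weight (1/6)·1 = 1/6 each.
The weights sum to 5/6.
So P(the pea under cup 4 | the dealer opened cup 1) = (1/6) / (5/6) = 1/5.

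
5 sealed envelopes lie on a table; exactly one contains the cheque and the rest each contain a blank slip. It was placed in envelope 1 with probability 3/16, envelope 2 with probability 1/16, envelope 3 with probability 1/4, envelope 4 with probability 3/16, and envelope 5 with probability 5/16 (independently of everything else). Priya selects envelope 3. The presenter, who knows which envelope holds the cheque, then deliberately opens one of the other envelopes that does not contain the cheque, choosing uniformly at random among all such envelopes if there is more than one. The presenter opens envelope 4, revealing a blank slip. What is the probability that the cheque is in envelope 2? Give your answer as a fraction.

Apply Bayes' rule, conditioning on where the cheque actually is.
If it is in envelope 1 (prior 3/16): the presenter has 3 equally likely choices, so probability 1/3; weight (3/16)·(1/3) = 1/16.
If it is in envelope 2 (prior 1/16): the presenter has 3 equally likely choices, so probability 1/3; weight (1/16)·(1/3) = 1/48.
If it is in envelope 3 (prior 1/4): the presenter has 4 equally likely choices, so probability 1/4; weight (1/4)·(1/4) = 1/16.
If it is in envelope 4 (prior 3/16): the presenter opened envelope 4, so this case is ruled out; weight (3/16)·0 = 0.
If it is in envelope 5 (prior 5/16): the presenter has 3 equally likely choices, so probability 1/3; weight (5/16)·(1/3) = 5/48.
The weights sum to 1/4.
So P(the cheque in envelope 2 | the presenter opened envelope 4) = (1/48) / (1/4) = 1/12.

1/12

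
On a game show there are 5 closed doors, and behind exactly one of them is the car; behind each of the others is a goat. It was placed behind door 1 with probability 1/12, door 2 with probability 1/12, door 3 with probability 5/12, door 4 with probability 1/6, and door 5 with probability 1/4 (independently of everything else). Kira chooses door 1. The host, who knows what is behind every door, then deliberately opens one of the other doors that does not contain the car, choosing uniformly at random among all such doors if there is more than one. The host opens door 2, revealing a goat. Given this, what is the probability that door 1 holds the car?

Condition on the true location of the car.
If it is behind door 1 (prior 1/12): the host has 4 equally likely choices, so probability 1/4; weight (1/12)·(1/4) = 1/48.
If it is behind door 2 (prior 1/12): the host opened door 2, so this case is ruled out; weight (1/12)·0 = 0.
If it is behind door 3 (prior 5/12): the host has 3 equally likely choices, so probability 1/3; weight (5/12)·(1/3) = 5/36.
If it is behind door 4 (prior 1/6): the host has 3 equally likely choices, so probability 1/3; weight (1/6)·(1/3) = 1/18.
If it is behind door 5 (prior 1/4): the host has 3 equally likely choices, so probability 1/3; weight (1/4)·(1/3) = 1/12.
The weights sum to 43/144.
So P(the car behind door 1 | the host opened door 2) = (1/48) / (43/144) = 3/43.

3/43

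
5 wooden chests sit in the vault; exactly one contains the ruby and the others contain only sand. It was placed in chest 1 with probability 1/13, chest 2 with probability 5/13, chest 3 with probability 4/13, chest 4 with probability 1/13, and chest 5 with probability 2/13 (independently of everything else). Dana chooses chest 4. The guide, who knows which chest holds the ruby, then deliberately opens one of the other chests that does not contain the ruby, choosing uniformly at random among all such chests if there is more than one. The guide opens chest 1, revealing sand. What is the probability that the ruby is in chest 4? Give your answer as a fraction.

3/47

Consider each possible location of the ruby in turn.
If it is in chest 1 (prior 1/13): the guide opened chest 1, so this case is ruled out; weight (1/13)·0 = 0.
If it is in chest 2 (prior 5/13): the guide has 3 equally likely choices, so probability 1/3; weight (5/13)·(1/3) = 5/39.
If it is in chest 3 (prior 4/13): the guide has 3 equally likely choices, so probability 1/3; weight (4/13)·(1/3) = 4/39.
If it is in chest 4 (prior 1/13): the guide has 4 equally likely choices, so probability 1/4; weight (1/13)·(1/4) = 1/52.
If it is in chest 5 (prior 2/13): the guide has 3 equally likely choices, so probability 1/3; weight (2/13)·(1/3) = 2/39.
The weights sum to 47/156.
So P(the ruby in chest 4 | the guide opened chest 1) = (1/52) / (47/156) = 3/47.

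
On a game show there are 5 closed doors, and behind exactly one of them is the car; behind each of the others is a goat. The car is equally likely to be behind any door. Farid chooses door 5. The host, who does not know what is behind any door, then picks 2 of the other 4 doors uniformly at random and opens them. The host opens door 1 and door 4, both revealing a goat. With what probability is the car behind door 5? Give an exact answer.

Because the host chose which doors to open without knowing where the car is, the choice is independent of the prize location. Learning that none of the 2 opened doors holds the car simply rules out those 2 locations and leaves the remaining 3 doors still equally likely by symmetry.
So P(the car behind door 5) = 1/3.

1/3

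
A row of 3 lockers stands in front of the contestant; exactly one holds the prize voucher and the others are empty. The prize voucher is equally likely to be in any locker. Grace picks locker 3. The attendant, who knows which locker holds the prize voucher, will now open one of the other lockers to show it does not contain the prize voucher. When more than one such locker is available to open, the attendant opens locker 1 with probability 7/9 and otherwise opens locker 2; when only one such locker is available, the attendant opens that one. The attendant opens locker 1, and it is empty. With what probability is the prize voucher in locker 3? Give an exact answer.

Condition on the true location of the prize voucher.
If it is in locker 1 (prior 1/3): the attendant opened locker 1, so this case is ruled out; weight (1/3)·0 = 0.
If it is in locker 2 (prior 1/3): only locker 1 is available, probability 1; weight (1/3)·1 = 1/3.
If it is in locker 3 (prior 1/3): locker 1 is available, opened with probability 7/9; weight (1/3)·(7/9) = 7/27.
The weights sum to 16/27.
So P(the prize voucher in locker 3 | the attendant opened locker 1) = (7/27) / (16/27) = 7/16.

7/16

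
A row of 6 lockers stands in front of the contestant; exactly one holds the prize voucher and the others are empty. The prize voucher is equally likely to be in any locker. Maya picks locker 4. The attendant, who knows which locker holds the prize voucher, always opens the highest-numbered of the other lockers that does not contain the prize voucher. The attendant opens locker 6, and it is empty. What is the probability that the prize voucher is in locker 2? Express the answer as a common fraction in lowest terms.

1/5

Apply Bayes' rule, conditioning on where the prize voucher actually is.
If it is in any of lockers 1, 2, 3, 4, and 5 (prior 1/6 each): locker 6 is the highest-numbered option available, probability 1; weight (1/6)·1 = 1/6 each.
If it is in locker 6 (prior 1/6): the attendant opened locker 6, so this case is ruled out; weight (1/6)·0 = 0.
The weights sum to 5/6.
So P(the prize voucher in locker 2 | the attendant opened locker 6) = (1/6) / (5/6) = 1/5.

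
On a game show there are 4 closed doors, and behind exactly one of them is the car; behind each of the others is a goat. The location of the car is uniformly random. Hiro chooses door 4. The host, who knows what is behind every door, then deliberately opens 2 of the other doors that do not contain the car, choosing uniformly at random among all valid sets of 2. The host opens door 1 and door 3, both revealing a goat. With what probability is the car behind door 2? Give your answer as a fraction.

Condition on the true location of the car.
If it is behind either of doors 1 and 3 (prior 1/4 each): that door was opened and seen not to hold the prize — ruled out; weight (1/4)·0 = 0 each.
If it is behind door 2 (prior 1/4): the host has no choice, probability 1; weight (1/4)·1 = 1/4.
If it is behind door 4 (prior 1/4): the host has 3 equally likely choices, so probability 1/3; weight (1/4)·(1/3) = 1/12.
The weights sum to 1/3.
So P(the car behind door 2 | the host opened door 1 and door 3) = (1/4) / (1/3) = 3/4.

3/4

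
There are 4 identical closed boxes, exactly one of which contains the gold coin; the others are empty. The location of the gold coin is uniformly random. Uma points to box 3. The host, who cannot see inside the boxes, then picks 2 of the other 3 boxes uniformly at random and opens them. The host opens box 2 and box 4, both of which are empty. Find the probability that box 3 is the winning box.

Because the host chose which boxes to open without knowing where the gold coin is, the choice is independent of the prize location. Learning that none of the 2 opened boxes holds the gold coin simply rules out those 2 locations and leaves the remaining 2 boxes still equally likely by symmetry.
So P(the gold coin in box 3) = 1/2.

1/2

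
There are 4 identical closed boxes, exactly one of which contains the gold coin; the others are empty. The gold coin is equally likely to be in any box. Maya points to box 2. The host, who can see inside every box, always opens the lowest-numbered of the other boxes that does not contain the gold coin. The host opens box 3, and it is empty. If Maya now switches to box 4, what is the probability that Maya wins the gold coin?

0

Condition on the true location of the gold coin.
If it is in box 1 (prior 1/4): box 3 is the lowest-numbered option available, probability 1; weight (1/4)·1 = 1/4.
If it is in either of boxes 2 and 4 (prior 1/4 each): the host would have opened box 1 instead, probability 0; weight (1/4)·0 = 0 each.
If it is in box 3 (prior 1/4): the host opened box 3, so this case is ruled out; weight (1/4)·0 = 0.
The weights sum to 1/4.
So P(the gold coin in box 4 | the host opened box 3) = 0 / (1/4) = 0.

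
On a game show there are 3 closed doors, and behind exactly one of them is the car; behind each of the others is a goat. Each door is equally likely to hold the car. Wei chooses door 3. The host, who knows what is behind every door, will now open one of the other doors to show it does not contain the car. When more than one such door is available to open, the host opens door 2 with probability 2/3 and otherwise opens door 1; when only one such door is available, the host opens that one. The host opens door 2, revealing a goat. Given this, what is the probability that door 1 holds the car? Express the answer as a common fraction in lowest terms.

Consider each possible location of the car in turn.
If it is behind door 1 (prior 1/3): only door 2 is available, probability 1; weight (1/3)·1 = 1/3.
If it is behind door 2 (prior 1/3): the host opened door 2, so this case is ruled out; weight (1/3)·0 = 0.
If it is behind door 3 (prior 1/3): door 2 is available, opened with probability 2/3; weight (1/3)·(2/3) = 2/9.
The weights sum to 5/9.
So P(the car behind door 1 | the host opened door 2) = (1/3) / (5/9) = 3/5.

3/5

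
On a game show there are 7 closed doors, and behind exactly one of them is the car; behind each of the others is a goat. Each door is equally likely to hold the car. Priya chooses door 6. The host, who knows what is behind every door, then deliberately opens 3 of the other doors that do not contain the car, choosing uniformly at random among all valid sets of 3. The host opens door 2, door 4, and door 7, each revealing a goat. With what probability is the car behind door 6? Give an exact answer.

1/7

Apply Bayes' rule, conditioning on where the car actually is.
If it is behind any of doors 1, 3, and 5 (prior 1/7 each): the host has 10 equally likely choices, so probability 1/10; weight (1/7)·(1/10) = 1/70 each.
If it is behind any of doors 2, 4, and 7 (prior 1/7 each): that door was opened and seen not to hold the prize — ruled out; weight (1/7)·0 = 0 each.
If it is behind door 6 (prior 1/7): the host has 20 equally likely choices, so probability 1/20; weight (1/7)·(1/20) = 1/140.
The weights sum to 1/20.
So P(the car behind door 6 | the host opened door 2, door 4, and door 7) = (1/140) / (1/20) = 1/7.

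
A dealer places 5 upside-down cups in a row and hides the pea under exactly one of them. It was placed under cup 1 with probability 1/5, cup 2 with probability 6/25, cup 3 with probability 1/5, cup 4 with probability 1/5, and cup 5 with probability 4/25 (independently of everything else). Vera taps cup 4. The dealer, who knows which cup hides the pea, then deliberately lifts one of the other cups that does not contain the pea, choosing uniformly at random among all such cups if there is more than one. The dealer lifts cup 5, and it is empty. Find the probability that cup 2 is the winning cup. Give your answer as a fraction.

Condition on the true location of the pea.
If it is under either of cups 1 and 3 (prior 1/5 each): the dealer has 3 equally likely choices, so probability 1/3; weight (1/5)·(1/3) = 1/15 each.
If it is under cup 2 (prior 6/25): the dealer has 3 equally likely choices, so probability 1/3; weight (6/25)·(1/3) = 2/25.
If it is under cup 4 (prior 1/5): the dealer has 4 equally likely choices, so probability 1/4; weight (1/5)·(1/4) = 1/20.
If it is under cup 5 (prior 4/25): the dealer opened cup 5, so this case is ruled out; weight (4/25)·0 = 0.
The weights sum to 79/300.
So P(the pea under cup 2 | the dealer opened cup 5) = (2/25) / (79/300) = 24/79.

24/79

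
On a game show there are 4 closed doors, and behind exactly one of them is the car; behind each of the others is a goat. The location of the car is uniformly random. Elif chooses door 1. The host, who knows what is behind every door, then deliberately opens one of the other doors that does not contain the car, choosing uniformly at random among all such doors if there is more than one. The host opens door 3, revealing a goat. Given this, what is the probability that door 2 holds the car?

3/8

Consider each possible location of the car in turn.
If it is behind door 1 (prior 1/4): the host has 3 equally likely choices, so probability 1/3; weight (1/4)·(1/3) = 1/12.
If it is behind either of doors 2 and 4 (prior 1/4 each): the host has 2 equally likely choices, so probability 1/2; weight (1/4)·(1/2) = 1/8 each.
If it is behind door 3 (prior 1/4): the host opened door 3, so this case is ruled out; weight (1/4)·0 = 0.
The weights sum to 1/3.
So P(the car behind door 2 | the host opened door 3) = (1/8) / (1/3) = 3/8.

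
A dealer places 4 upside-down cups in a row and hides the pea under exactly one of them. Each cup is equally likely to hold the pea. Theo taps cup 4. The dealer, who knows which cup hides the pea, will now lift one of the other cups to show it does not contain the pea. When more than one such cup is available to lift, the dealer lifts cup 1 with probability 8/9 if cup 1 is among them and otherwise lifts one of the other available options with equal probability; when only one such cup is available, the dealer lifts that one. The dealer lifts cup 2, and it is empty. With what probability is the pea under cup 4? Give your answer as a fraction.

Apply Bayes' rule, conditioning on where the pea actually is.
If it is under cup 1 (prior 1/4): cup 1 holds the prize so is unavailable; the dealer chooses uniformly among the 2 others, probability 1/2; weight (1/4)·(1/2) = 1/8.
If it is under cup 2 (prior 1/4): the dealer opened cup 2, so this case is ruled out; weight (1/4)·0 = 0.
If it is under cup 3 (prior 1/4): cup 1 is available but not opened, probability 1/9; weight (1/4)·(1/9) = 1/36.
If it is under cup 4 (prior 1/4): cup 1 is available but not opened; cup 2 gets probability (1 − 8/9)/2 = 1/18; weight (1/4)·(1/18) = 1/72.
The weights sum to 1/6.
So P(the pea under cup 4 | the dealer opened cup 2) = (1/72) / (1/6) = 1/12.

1/12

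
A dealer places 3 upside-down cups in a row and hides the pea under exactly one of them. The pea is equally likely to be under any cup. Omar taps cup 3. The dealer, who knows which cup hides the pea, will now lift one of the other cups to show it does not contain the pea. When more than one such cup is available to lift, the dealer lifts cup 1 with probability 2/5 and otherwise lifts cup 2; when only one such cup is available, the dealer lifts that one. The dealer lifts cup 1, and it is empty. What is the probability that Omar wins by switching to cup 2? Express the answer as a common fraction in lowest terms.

Apply Bayes' rule, conditioning on where the pea actually is.
If it is under cup 1 (prior 1/3): the dealer opened cup 1, so this case is ruled out; weight (1/3)·0 = 0.
If it is under cup 2 (prior 1/3): only cup 1 is available, probability 1; weight (1/3)·1 = 1/3.
If it is under cup 3 (prior 1/3): cup 1 is available, opened with probability 2/5; weight (1/3)·(2/5) = 2/15.
The weights sum to 7/15.
So P(the pea under cup 2 | the dealer opened cup 1) = (1/3) / (7/15) = 5/7.

5/7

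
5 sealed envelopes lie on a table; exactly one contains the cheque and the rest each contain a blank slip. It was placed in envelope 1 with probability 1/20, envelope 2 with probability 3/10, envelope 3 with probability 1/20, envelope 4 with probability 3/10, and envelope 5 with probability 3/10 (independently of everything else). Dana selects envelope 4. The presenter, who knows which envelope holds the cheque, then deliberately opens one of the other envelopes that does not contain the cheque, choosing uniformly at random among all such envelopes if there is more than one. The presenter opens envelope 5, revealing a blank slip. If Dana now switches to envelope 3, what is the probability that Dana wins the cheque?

Consider each possible location of the cheque in turn.
If it is in either of envelopes 1 and 3 (prior 1/20 each): the presenter has 3 equally likely choices, so probability 1/3; weight (1/20)·(1/3) = 1/60 each.
If it is in envelope 2 (prior 3/10): the presenter has 3 equally likely choices, so probability 1/3; weight (3/10)·(1/3) = 1/10.
If it is in envelope 4 (prior 3/10): the presenter has 4 equally likely choices, so probability 1/4; weight (3/10)·(1/4) = 3/40.
If it is in envelope 5 (prior 3/10): the presenter opened envelope 5, so this case is ruled out; weight (3/10)·0 = 0.
The weights sum to 5/24.
So P(the cheque in envelope 3 | the presenter opened envelope 5) = (1/60) / (5/24) = 2/25.

2/25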